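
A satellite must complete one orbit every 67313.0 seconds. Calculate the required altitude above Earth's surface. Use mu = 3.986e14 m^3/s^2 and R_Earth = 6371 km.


T = 67313.0 s
r = (mu*T^2/(4*pi^2))^(1/3) = (3.986e14 * 67313.0^2 / (4*pi^2))^(1/3)
r = 3.5765021e+07 m = 35765.0209 km
alt = r - R_E = 35765.0209 - 6371 = 29394.0209 km

29394.0209 km


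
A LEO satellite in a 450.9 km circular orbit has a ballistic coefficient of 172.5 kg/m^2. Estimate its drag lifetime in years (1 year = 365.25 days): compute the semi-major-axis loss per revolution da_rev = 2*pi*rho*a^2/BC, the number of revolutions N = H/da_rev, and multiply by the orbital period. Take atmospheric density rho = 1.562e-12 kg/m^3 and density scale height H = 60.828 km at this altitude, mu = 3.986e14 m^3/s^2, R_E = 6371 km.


a = R_E + alt = 6821.9000 km = 6.8219e+06 m
da_rev = 2*pi*rho*a^2/BC = 2*pi*1.562e-12*(6.8219e+06)^2/172.5 = 2.647784 m per revolution
N = H/da_rev = 60828.0000 m / 2.647784 m = 22973.1761 revolutions
P = 2*pi*sqrt(a^3/mu) = 5607.4995 s
lifetime = N*P = 22973.1761 * 5607.4995 = 1.2882207e+08 s = 1490.9962 days
years = 1490.9962 / 365.25 = 4.0821 years

4.0821 years


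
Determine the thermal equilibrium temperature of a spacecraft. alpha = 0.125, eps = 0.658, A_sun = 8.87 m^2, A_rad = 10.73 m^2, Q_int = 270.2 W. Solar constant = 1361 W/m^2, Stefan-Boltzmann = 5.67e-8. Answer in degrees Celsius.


Numerator = alpha*S*A_sun + Q_int = 0.125*1361*8.87 + 270.2 = 1779.2088 W
Denominator = eps*sigma*A_rad = 0.658*5.67e-8*10.73 = 4.0032128e-07 W/K^4
T^4 = 4.4444521e+09 K^4
T = 258.1990 K = -14.9510 C

-14.9510 degrees Celsius


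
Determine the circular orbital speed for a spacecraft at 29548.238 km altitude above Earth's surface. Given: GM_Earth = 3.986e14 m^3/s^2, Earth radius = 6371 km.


r = R_E + alt = 6371.0 + 29548.238 = 35919.2380 km = 3.5919238e+07 m
v = sqrt(mu/r) = sqrt(3.986e14 / 3.5919238e+07) = 3331.2336 m/s = 3.3312 km/s

3.3312 km/s


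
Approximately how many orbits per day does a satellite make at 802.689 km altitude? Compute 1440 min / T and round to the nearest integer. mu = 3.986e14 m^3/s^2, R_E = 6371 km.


r = 7.173689e+06 m
T = 2*pi*sqrt(r^3/mu) = 6046.7921 s = 100.7799 min
revs/day = 1440 / 100.7799 = 14.2886
Rounded: 14 revolutions per day

14 revolutions per day


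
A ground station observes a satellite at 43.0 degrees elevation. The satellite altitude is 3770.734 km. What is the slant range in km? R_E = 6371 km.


h = 3770.734 km, el = 43.0 deg
d = -R_E*sin(el) + sqrt((R_E*sin(el))^2 + 2*R_E*h + h^2)
d = -6371.0000*sin(0.7504916) + sqrt((6371.0000*0.6819984)^2 + 2*6371.0000*3770.734 + 3770.734^2)
d = 4662.9989 km

4662.9989 km


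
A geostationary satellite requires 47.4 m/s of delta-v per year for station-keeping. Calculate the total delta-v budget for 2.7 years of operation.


dV = rate * years = 47.4 * 2.7
dV = 127.9800 m/s

127.9800 m/s


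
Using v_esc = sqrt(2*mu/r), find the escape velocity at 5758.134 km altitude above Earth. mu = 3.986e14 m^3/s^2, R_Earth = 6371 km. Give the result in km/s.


r = 6371.0 + 5758.134 = 12129.1340 km = 1.2129134e+07 m
v_esc = sqrt(2*mu/r) = sqrt(2*3.986e14 / 1.2129134e+07)
v_esc = 8107.1601 m/s = 8.1072 km/s

8.1072 km/s


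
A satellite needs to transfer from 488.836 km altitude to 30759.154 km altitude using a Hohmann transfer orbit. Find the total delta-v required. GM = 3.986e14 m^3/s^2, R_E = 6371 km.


r1 = 6859.8360 km = 6.859836e+06 m
r2 = 37130.1540 km = 3.7130154e+07 m
dv1 = sqrt(mu/r1)*(sqrt(2*r2/(r1+r2)) - 1) = 2281.3072 m/s
dv2 = sqrt(mu/r2)*(1 - sqrt(2*r1/(r1+r2))) = 1446.6774 m/s
total dv = |dv1| + |dv2| = 2281.3072 + 1446.6774 = 3727.9847 m/s = 3.7280 km/s

3.7280 km/s


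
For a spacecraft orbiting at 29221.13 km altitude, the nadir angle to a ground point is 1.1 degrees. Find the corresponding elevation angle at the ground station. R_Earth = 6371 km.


r = R_E + alt = 35592.1300 km
Law of sines in the satellite / Earth-center / ground-point triangle:
  sin(nadir)/R_E = sin(90 + el)/r  =>  cos(el) = (r/R_E)*sin(nadir)
cos(el) = (35592.1300 / 6371.0000) * sin(1.1 deg) = 0.1072481
el = arccos(0.1072481) = 83.8433 deg
(Earth-central angle = 90 - nadir - el = 5.0567 deg)

83.8433 degrees


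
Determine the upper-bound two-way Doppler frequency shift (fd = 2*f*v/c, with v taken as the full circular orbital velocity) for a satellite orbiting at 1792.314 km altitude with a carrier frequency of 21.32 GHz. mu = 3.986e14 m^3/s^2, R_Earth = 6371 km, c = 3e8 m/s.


r = 8.163314e+06 m
v = sqrt(mu/r) = 6987.7184 m/s (worst-case radial velocity)
f = 21.32 GHz = 2.132e+10 Hz
fd = 2*f*v/c = 2*2.132e+10*6987.7184/3.0e+08
fd = 993187.7117 Hz

993187.7117 Hz


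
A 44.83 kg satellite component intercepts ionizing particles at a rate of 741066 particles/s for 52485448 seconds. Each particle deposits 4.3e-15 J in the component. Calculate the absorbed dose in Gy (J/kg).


Total energy deposited = rate * time * E_per
  = 741066 * 52485448 * 4.3e-15 = 0.1672493 J
Dose = E_total / mass = 0.1672493 / 44.83
Dose = 0.003730745 Gy

0.0037 Gy


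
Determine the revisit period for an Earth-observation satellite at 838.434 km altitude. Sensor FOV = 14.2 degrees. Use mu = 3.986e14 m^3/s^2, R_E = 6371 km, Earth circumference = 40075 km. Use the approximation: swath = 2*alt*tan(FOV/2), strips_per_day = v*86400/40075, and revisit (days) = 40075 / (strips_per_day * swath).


swath = 2*838.434*tan(0.1239184) = 208.8650 km
v = sqrt(mu/r) = 7435.6350 m/s = 7.4356 km/s
strips/day = v*86400/40075 = 7.4356*86400/40075 = 16.0309
coverage/day = strips * swath = 16.0309 * 208.8650 = 3348.2960 km
revisit = 40075 / 3348.2960 = 11.9688 days

11.9688 days


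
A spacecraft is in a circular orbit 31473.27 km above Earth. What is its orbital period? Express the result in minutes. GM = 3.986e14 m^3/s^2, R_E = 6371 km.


r = 37844.2700 km = 3.784427e+07 m
T = 2*pi*sqrt(r^3/mu) = 2*pi*sqrt(5.4200139e+22 / 3.986e14)
T = 73267.5079 s = 1221.1251 min

1221.1251 minutes


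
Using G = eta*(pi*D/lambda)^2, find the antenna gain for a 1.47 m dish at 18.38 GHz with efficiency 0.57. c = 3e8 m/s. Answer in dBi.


lambda = c/f = 3e8 / 1.838e+10 = 0.01632209 m
G = eta*(pi*D/lambda)^2 = 0.57*(pi*1.47/0.01632209)^2
G = 45630.7677 (linear)
G = 10*log10(45630.7677) = 46.5926 dBi

46.5926 dBi


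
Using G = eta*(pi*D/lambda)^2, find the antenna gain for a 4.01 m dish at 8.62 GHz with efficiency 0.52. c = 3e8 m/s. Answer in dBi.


lambda = c/f = 3e8 / 8.62e+09 = 0.03480278 m
G = eta*(pi*D/lambda)^2 = 0.52*(pi*4.01/0.03480278)^2
G = 68133.9953 (linear)
G = 10*log10(68133.9953) = 48.3336 dBi

48.3336 dBi


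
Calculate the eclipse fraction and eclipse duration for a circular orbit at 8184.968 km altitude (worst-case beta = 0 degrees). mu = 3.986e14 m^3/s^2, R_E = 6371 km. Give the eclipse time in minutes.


r = 14555.9680 km
T = 291.2873 min
Eclipse fraction = arcsin(R_E/r)/pi = arcsin(6371.0000/14555.9680)/pi
= arcsin(0.4376899)/pi = 0.1442032
Eclipse duration = 0.1442032 * 291.2873 = 42.0046 min

42.0046 minutes


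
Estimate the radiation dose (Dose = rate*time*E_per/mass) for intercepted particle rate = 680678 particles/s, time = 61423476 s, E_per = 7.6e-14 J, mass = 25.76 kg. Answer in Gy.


Total energy deposited = rate * time * E_per
  = 680678 * 61423476 * 7.6e-14 = 3.1775 J
Dose = E_total / mass = 3.1775 / 25.76
Dose = 0.1233513 Gy

0.1234 Gy


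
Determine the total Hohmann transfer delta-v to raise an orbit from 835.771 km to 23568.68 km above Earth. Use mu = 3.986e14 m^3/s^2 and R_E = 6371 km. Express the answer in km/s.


r1 = 7206.7710 km = 7.206771e+06 m
r2 = 29939.6800 km = 2.993968e+07 m
dv1 = sqrt(mu/r1)*(sqrt(2*r2/(r1+r2)) - 1) = 2005.3001 m/s
dv2 = sqrt(mu/r2)*(1 - sqrt(2*r1/(r1+r2))) = 1375.9029 m/s
total dv = |dv1| + |dv2| = 2005.3001 + 1375.9029 = 3381.2030 m/s = 3.3812 km/s

3.3812 km/s


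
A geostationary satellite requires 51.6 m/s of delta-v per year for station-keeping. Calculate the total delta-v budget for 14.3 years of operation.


dV = rate * years = 51.6 * 14.3
dV = 737.8800 m/s

737.8800 m/s


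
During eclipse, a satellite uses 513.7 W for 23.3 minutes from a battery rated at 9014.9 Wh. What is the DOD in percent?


E_used = P * t / 60 = 513.7 * 23.3 / 60 = 199.4868 Wh
DOD = E_used / E_total * 100 = 199.4868 / 9014.9 * 100
DOD = 2.2129 %

2.2129 %


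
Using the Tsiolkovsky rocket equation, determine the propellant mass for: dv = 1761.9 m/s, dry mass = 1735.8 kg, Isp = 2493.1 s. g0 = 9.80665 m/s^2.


ve = Isp * g0 = 2493.1 * 9.80665 = 24448.959115 m/s
mass ratio = exp(dv/ve) = exp(1761.9/24448.959115) = 1.07472457
m_prop = m_dry * (mr - 1) = 1735.8 * (1.07472457 - 1)
m_prop = 129.7069 kg

129.7069 kg


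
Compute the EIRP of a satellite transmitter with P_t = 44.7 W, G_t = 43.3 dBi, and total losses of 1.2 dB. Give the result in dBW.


Pt = 44.7 W = 16.5031 dBW
EIRP = Pt_dBW + Gt - losses = 16.5031 + 43.3 - 1.2 = 58.6031 dBW

58.6031 dBW


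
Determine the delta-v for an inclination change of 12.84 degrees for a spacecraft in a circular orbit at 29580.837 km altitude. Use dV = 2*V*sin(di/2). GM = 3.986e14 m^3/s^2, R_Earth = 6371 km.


r = 35951.8370 km = 3.5951837e+07 m
V = sqrt(mu/r) = 3329.7230 m/s
di = 12.84 deg = 0.2241003 rad
dV = 2*V*sin(di/2) = 2*3329.7230*sin(0.1120501)
dV = 744.6314 m/s = 0.7446314 km/s

0.7446 km/s


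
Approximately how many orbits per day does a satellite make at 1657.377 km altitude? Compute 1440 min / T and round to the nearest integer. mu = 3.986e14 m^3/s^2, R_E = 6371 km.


r = 8.028377e+06 m
T = 2*pi*sqrt(r^3/mu) = 7159.0082 s = 119.3168 min
revs/day = 1440 / 119.3168 = 12.0687
Rounded: 12 revolutions per day

12 revolutions per day


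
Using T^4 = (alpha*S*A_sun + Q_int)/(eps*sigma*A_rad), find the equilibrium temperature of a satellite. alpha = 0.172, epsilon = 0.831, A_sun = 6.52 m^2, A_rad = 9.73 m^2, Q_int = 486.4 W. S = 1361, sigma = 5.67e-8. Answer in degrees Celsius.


Numerator = alpha*S*A_sun + Q_int = 0.172*1361*6.52 + 486.4 = 2012.6798 W
Denominator = eps*sigma*A_rad = 0.831*5.67e-8*9.73 = 4.5845522e-07 W/K^4
T^4 = 4.390134e+09 K^4
T = 257.4065 K = -15.7435 C

-15.7435 degrees Celsius


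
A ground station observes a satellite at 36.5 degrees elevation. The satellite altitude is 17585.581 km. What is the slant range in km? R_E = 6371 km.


h = 17585.581 km, el = 36.5 deg
d = -R_E*sin(el) + sqrt((R_E*sin(el))^2 + 2*R_E*h + h^2)
d = -6371.0000*sin(0.6370452) + sqrt((6371.0000*0.5948228)^2 + 2*6371.0000*17585.581 + 17585.581^2)
d = 19613.1471 km

19613.1471 km


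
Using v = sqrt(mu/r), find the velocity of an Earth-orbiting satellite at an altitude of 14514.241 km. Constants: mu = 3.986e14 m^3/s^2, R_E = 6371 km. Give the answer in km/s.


r = R_E + alt = 6371.0 + 14514.241 = 20885.2410 km = 2.0885241e+07 m
v = sqrt(mu/r) = sqrt(3.986e14 / 2.0885241e+07) = 4368.6666 m/s = 4.3687 km/s

4.3687 km/s


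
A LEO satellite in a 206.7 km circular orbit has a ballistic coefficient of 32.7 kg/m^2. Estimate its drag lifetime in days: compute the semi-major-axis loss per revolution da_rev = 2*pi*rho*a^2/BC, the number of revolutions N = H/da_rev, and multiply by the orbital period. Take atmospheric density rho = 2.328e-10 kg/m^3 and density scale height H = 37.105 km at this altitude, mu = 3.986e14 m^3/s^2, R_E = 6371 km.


a = R_E + alt = 6577.7000 km = 6.5777e+06 m
da_rev = 2*pi*rho*a^2/BC = 2*pi*2.328e-10*(6.5777e+06)^2/32.7 = 1935.366483 m per revolution
N = H/da_rev = 37105.0000 m / 1935.366483 m = 19.1721 revolutions
P = 2*pi*sqrt(a^3/mu) = 5309.1172 s
lifetime = N*P = 19.1721 * 5309.1172 = 101786.8172 s = 1.1781 days

1.1781 days


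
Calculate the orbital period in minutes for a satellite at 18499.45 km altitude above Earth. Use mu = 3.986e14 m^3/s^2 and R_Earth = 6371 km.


r = 24870.4500 km = 2.487045e+07 m
T = 2*pi*sqrt(r^3/mu) = 2*pi*sqrt(1.538335e+22 / 3.986e14)
T = 39033.4273 s = 650.5571 min

650.5571 minutes


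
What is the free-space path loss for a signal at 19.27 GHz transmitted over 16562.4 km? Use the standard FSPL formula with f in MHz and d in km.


f = 19.27 GHz = 19270.0000 MHz
d = 16562.4 km
FSPL = 32.44 + 20*log10(19270.0000) + 20*log10(16562.4)
FSPL = 32.44 + 85.6976 + 84.3825
FSPL = 202.5201 dB

202.5201 dB


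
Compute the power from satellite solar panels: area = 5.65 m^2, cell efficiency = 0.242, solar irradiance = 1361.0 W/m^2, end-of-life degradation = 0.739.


P = area * eta * S * degradation
P = 5.65 * 0.242 * 1361.0 * 0.739
P = 1375.2016 W

1375.2016 W


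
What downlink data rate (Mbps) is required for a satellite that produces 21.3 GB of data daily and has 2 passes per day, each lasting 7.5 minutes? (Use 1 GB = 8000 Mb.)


total contact time = 2 * 7.5 * 60 = 900.0000 s
data = 21.3 GB = 170400.0000 Mb
rate = 170400.0000 / 900.0000 = 189.3333 Mbps

189.3333 Mbps


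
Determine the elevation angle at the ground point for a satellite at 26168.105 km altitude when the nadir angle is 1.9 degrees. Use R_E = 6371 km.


r = R_E + alt = 32539.1050 km
Law of sines in the satellite / Earth-center / ground-point triangle:
  sin(nadir)/R_E = sin(90 + el)/r  =>  cos(el) = (r/R_E)*sin(nadir)
cos(el) = (32539.1050 / 6371.0000) * sin(1.9 deg) = 0.169336
el = arccos(0.169336) = 80.2508 deg
(Earth-central angle = 90 - nadir - el = 7.8492 deg)

80.2508 degrees


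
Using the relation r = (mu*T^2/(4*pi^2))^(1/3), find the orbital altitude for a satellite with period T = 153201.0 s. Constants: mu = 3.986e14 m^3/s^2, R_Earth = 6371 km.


T = 153201.0 s
r = (mu*T^2/(4*pi^2))^(1/3) = (3.986e14 * 153201.0^2 / (4*pi^2))^(1/3)
r = 6.1882367e+07 m = 61882.3673 km
alt = r - R_E = 61882.3673 - 6371 = 55511.3673 km

55511.3673 km


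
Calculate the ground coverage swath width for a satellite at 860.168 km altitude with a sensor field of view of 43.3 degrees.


FOV = 43.3 deg = 0.7557276 rad
swath = 2 * alt * tan(FOV/2) = 2 * 860.168 * tan(0.3778638)
swath = 2 * 860.168 * 0.3969378
swath = 682.8664 km

682.8664 km


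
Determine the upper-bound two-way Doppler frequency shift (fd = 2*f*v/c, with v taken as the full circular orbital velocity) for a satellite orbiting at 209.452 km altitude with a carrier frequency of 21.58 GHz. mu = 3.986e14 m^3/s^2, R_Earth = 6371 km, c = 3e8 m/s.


r = 6.580452e+06 m
v = sqrt(mu/r) = 7782.8881 m/s (worst-case radial velocity)
f = 21.58 GHz = 2.158e+10 Hz
fd = 2*f*v/c = 2*2.158e+10*7782.8881/3.0e+08
fd = 1.1196982e+06 Hz

1.1197e+06 Hz


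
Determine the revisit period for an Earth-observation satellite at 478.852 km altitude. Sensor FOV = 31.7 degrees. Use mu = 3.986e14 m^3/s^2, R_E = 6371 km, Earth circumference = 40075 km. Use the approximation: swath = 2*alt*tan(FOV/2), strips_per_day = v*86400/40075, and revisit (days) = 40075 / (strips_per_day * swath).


swath = 2*478.852*tan(0.2766347) = 271.9058 km
v = sqrt(mu/r) = 7628.3051 m/s = 7.6283 km/s
strips/day = v*86400/40075 = 7.6283*86400/40075 = 16.4463
coverage/day = strips * swath = 16.4463 * 271.9058 = 4471.8452 km
revisit = 40075 / 4471.8452 = 8.9616 days

8.9616 days


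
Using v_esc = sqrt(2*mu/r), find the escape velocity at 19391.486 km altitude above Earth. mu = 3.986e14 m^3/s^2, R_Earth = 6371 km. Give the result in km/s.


r = 6371.0 + 19391.486 = 25762.4860 km = 2.5762486e+07 m
v_esc = sqrt(2*mu/r) = sqrt(2*3.986e14 / 2.5762486e+07)
v_esc = 5562.7528 m/s = 5.5628 km/s

5.5628 km/s


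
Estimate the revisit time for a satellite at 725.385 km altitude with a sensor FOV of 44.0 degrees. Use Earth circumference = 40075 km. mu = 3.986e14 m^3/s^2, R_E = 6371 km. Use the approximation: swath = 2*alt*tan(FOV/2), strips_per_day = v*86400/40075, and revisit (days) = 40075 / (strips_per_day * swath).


swath = 2*725.385*tan(0.3839724) = 586.1491 km
v = sqrt(mu/r) = 7494.6277 m/s = 7.4946 km/s
strips/day = v*86400/40075 = 7.4946*86400/40075 = 16.1581
coverage/day = strips * swath = 16.1581 * 586.1491 = 9471.0558 km
revisit = 40075 / 9471.0558 = 4.2313 days

4.2313 days


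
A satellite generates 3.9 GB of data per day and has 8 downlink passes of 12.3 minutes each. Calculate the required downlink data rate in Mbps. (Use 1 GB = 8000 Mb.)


total contact time = 8 * 12.3 * 60 = 5904.0000 s
data = 3.9 GB = 31200.0000 Mb
rate = 31200.0000 / 5904.0000 = 5.2846 Mbps

5.2846 Mbps


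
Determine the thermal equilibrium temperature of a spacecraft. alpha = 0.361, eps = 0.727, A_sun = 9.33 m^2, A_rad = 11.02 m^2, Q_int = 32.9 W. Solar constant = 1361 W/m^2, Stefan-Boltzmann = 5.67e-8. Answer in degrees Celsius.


Numerator = alpha*S*A_sun + Q_int = 0.361*1361*9.33 + 32.9 = 4616.9249 W
Denominator = eps*sigma*A_rad = 0.727*5.67e-8*11.02 = 4.5425432e-07 W/K^4
T^4 = 1.0163745e+10 K^4
T = 317.5144 K = 44.3644 C

44.3644 degrees Celsius


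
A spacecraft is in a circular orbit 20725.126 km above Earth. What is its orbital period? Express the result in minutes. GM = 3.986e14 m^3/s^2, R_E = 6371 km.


r = 27096.1260 km = 2.7096126e+07 m
T = 2*pi*sqrt(r^3/mu) = 2*pi*sqrt(1.9893977e+22 / 3.986e14)
T = 44388.6591 s = 739.8110 min

739.8110 minutes


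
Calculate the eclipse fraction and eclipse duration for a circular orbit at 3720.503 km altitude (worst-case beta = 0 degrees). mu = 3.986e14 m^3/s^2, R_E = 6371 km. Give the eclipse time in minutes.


r = 10091.5030 km
T = 168.1488 min
Eclipse fraction = arcsin(R_E/r)/pi = arcsin(6371.0000/10091.5030)/pi
= arcsin(0.6313232)/pi = 0.2174879
Eclipse duration = 0.2174879 * 168.1488 = 36.5703 min

36.5703 minutes


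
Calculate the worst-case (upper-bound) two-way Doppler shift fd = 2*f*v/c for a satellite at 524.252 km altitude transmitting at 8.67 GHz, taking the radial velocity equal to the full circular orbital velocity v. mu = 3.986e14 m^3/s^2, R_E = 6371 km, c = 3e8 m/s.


r = 6.895252e+06 m
v = sqrt(mu/r) = 7603.1503 m/s (worst-case radial velocity)
f = 8.67 GHz = 8.67e+09 Hz
fd = 2*f*v/c = 2*8.67e+09*7603.1503/3.0e+08
fd = 439462.0873 Hz

439462.0873 Hz


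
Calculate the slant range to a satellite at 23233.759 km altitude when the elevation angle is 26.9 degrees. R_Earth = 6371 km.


h = 23233.759 km, el = 26.9 deg
d = -R_E*sin(el) + sqrt((R_E*sin(el))^2 + 2*R_E*h + h^2)
d = -6371.0000*sin(0.4694936) + sqrt((6371.0000*0.4524347)^2 + 2*6371.0000*23233.759 + 23233.759^2)
d = 26171.9822 km

26171.9822 km


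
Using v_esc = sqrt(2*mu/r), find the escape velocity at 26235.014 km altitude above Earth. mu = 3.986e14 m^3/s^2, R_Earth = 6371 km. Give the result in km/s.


r = 6371.0 + 26235.014 = 32606.0140 km = 3.2606014e+07 m
v_esc = sqrt(2*mu/r) = sqrt(2*3.986e14 / 3.2606014e+07)
v_esc = 4944.6413 m/s = 4.9446 km/s

4.9446 km/s


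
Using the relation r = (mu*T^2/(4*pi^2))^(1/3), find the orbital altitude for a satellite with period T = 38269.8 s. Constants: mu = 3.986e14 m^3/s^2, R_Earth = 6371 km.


T = 38269.8 s
r = (mu*T^2/(4*pi^2))^(1/3) = (3.986e14 * 38269.8^2 / (4*pi^2))^(1/3)
r = 2.4545016e+07 m = 24545.0157 km
alt = r - R_E = 24545.0157 - 6371 = 18174.0157 km

18174.0157 km


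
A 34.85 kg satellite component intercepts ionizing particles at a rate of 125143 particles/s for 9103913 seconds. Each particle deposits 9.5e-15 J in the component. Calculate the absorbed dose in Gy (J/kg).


Total energy deposited = rate * time * E_per
  = 125143 * 9103913 * 9.5e-15 = 0.01082326 J
Dose = E_total / mass = 0.01082326 / 34.85
Dose = 3.1056713e-04 Gy

3.1057e-04 Gy


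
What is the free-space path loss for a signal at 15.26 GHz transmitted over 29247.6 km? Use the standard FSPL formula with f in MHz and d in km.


f = 15.26 GHz = 15260.0000 MHz
d = 29247.6 km
FSPL = 32.44 + 20*log10(15260.0000) + 20*log10(29247.6)
FSPL = 32.44 + 83.6711 + 89.3218
FSPL = 205.4329 dB

205.4329 dB


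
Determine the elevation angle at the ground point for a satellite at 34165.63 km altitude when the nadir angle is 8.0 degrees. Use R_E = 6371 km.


r = R_E + alt = 40536.6300 km
Law of sines in the satellite / Earth-center / ground-point triangle:
  sin(nadir)/R_E = sin(90 + el)/r  =>  cos(el) = (r/R_E)*sin(nadir)
cos(el) = (40536.6300 / 6371.0000) * sin(8.0 deg) = 0.8855138
el = arccos(0.8855138) = 27.6852 deg
(Earth-central angle = 90 - nadir - el = 54.3148 deg)

27.6852 degrees


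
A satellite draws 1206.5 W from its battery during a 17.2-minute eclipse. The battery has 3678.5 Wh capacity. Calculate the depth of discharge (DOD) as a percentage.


E_used = P * t / 60 = 1206.5 * 17.2 / 60 = 345.8633 Wh
DOD = E_used / E_total * 100 = 345.8633 / 3678.5 * 100
DOD = 9.4023 %

9.4023 %


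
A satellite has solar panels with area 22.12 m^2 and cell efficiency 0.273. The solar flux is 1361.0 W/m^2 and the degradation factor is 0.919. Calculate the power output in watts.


P = area * eta * S * degradation
P = 22.12 * 0.273 * 1361.0 * 0.919
P = 7553.0334 W

7553.0334 W


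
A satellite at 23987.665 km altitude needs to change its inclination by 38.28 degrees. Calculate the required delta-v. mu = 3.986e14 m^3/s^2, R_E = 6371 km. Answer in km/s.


r = 30358.6650 km = 3.0358665e+07 m
V = sqrt(mu/r) = 3623.4920 m/s
di = 38.28 deg = 0.668112 rad
dV = 2*V*sin(di/2) = 2*3623.4920*sin(0.334056)
dV = 2376.1232 m/s = 2.3761 km/s

2.3761 km/s


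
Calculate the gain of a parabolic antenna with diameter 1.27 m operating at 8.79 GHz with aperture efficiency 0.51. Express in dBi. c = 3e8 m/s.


lambda = c/f = 3e8 / 8.79e+09 = 0.03412969 m
G = eta*(pi*D/lambda)^2 = 0.51*(pi*1.27/0.03412969)^2
G = 6969.6762 (linear)
G = 10*log10(6969.6762) = 38.4321 dBi

38.4321 dBi


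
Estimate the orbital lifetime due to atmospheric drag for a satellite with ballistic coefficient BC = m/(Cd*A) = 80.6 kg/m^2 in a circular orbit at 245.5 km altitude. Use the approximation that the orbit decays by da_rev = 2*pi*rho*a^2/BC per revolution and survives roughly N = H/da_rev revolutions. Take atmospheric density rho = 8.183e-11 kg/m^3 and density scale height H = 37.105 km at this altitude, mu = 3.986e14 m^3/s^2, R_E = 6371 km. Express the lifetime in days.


a = R_E + alt = 6616.5000 km = 6.6165e+06 m
da_rev = 2*pi*rho*a^2/BC = 2*pi*8.183e-11*(6.6165e+06)^2/80.6 = 279.263394 m per revolution
N = H/da_rev = 37105.0000 m / 279.263394 m = 132.8674 revolutions
P = 2*pi*sqrt(a^3/mu) = 5356.1619 s
lifetime = N*P = 132.8674 * 5356.1619 = 711659.2866 s = 8.2368 days

8.2368 days


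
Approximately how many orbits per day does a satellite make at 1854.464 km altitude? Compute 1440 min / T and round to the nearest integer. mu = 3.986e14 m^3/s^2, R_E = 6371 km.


r = 8.225464e+06 m
T = 2*pi*sqrt(r^3/mu) = 7424.2370 s = 123.7373 min
revs/day = 1440 / 123.7373 = 11.6376
Rounded: 12 revolutions per day

12 revolutions per day


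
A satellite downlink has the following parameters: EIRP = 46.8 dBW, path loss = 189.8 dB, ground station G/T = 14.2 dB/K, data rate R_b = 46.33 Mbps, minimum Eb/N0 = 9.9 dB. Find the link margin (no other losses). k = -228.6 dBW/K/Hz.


C/N0 = EIRP - FSPL + G/T - k = 46.8 - 189.8 + 14.2 - (-228.6)
C/N0 = 99.8000 dB-Hz
R_b = 46.33 Mbps = 4.633e+07 bps -> 10*log10(R_b) = 76.6586 dB-Hz
Eb/N0 = C/N0 - 10*log10(R_b) = 99.8000 - 76.6586 = 23.1414 dB
Margin = Eb/N0 - Eb/N0_req = 23.1414 - 9.9 = 13.2414 dB (link closes)

13.2414 dB


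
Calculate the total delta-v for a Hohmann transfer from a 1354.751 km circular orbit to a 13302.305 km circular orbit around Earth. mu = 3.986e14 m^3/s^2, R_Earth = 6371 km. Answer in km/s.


r1 = 7725.7510 km = 7.725751e+06 m
r2 = 19673.3050 km = 1.9673305e+07 m
dv1 = sqrt(mu/r1)*(sqrt(2*r2/(r1+r2)) - 1) = 1424.7664 m/s
dv2 = sqrt(mu/r2)*(1 - sqrt(2*r1/(r1+r2))) = 1120.9774 m/s
total dv = |dv1| + |dv2| = 1424.7664 + 1120.9774 = 2545.7438 m/s = 2.5457 km/s

2.5457 km/s


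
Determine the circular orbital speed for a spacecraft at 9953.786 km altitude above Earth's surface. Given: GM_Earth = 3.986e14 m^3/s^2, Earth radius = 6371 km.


r = R_E + alt = 6371.0 + 9953.786 = 16324.7860 km = 1.6324786e+07 m
v = sqrt(mu/r) = sqrt(3.986e14 / 1.6324786e+07) = 4941.3418 m/s = 4.9413 km/s

4.9413 km/s


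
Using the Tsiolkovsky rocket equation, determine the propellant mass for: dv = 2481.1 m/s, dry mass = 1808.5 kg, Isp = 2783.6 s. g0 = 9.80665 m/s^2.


ve = Isp * g0 = 2783.6 * 9.80665 = 27297.790940 m/s
mass ratio = exp(dv/ve) = exp(2481.1/27297.790940) = 1.09514868
m_prop = m_dry * (mr - 1) = 1808.5 * (1.09514868 - 1)
m_prop = 172.0764 kg

172.0764 kg


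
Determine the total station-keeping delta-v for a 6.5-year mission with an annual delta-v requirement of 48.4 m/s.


dV = rate * years = 48.4 * 6.5
dV = 314.6000 m/s

314.6000 m/s


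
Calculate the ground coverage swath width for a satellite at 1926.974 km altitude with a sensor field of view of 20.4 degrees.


FOV = 20.4 deg = 0.3560472 rad
swath = 2 * alt * tan(FOV/2) = 2 * 1926.974 * tan(0.1780236)
swath = 2 * 1926.974 * 0.1799284
swath = 693.4347 km

693.4347 km


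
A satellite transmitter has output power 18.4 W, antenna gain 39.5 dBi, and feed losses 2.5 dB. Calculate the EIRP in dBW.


Pt = 18.4 W = 12.6482 dBW
EIRP = Pt_dBW + Gt - losses = 12.6482 + 39.5 - 2.5 = 49.6482 dBW

49.6482 dBW


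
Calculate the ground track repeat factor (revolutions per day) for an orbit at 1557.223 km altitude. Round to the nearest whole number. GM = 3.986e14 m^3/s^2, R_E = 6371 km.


r = 7.928223e+06 m
T = 2*pi*sqrt(r^3/mu) = 7025.4639 s = 117.0911 min
revs/day = 1440 / 117.0911 = 12.2981
Rounded: 12 revolutions per day

12 revolutions per day


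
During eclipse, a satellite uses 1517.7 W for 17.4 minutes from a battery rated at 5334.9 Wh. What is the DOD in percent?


E_used = P * t / 60 = 1517.7 * 17.4 / 60 = 440.1330 Wh
DOD = E_used / E_total * 100 = 440.1330 / 5334.9 * 100
DOD = 8.2501 %

8.2501 %


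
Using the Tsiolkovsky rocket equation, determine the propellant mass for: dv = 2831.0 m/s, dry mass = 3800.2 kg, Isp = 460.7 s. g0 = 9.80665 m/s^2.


ve = Isp * g0 = 460.7 * 9.80665 = 4517.923655 m/s
mass ratio = exp(dv/ve) = exp(2831.0/4517.923655) = 1.87126614
m_prop = m_dry * (mr - 1) = 3800.2 * (1.87126614 - 1)
m_prop = 3310.9856 kg

3310.9856 kg


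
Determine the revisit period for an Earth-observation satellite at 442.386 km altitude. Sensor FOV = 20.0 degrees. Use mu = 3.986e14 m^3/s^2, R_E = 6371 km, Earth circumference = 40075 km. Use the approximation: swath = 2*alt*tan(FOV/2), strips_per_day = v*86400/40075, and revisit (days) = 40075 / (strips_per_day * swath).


swath = 2*442.386*tan(0.1745329) = 156.0092 km
v = sqrt(mu/r) = 7648.6916 m/s = 7.6487 km/s
strips/day = v*86400/40075 = 7.6487*86400/40075 = 16.4903
coverage/day = strips * swath = 16.4903 * 156.0092 = 2572.6310 km
revisit = 40075 / 2572.6310 = 15.5774 days

15.5774 days


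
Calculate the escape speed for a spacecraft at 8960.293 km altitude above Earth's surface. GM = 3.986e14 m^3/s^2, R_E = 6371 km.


r = 6371.0 + 8960.293 = 15331.2930 km = 1.5331293e+07 m
v_esc = sqrt(2*mu/r) = sqrt(2*3.986e14 / 1.5331293e+07)
v_esc = 7210.9794 m/s = 7.2110 km/s

7.2110 km/s


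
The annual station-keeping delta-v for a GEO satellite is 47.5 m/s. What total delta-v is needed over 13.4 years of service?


dV = rate * years = 47.5 * 13.4
dV = 636.5000 m/s

636.5000 m/s


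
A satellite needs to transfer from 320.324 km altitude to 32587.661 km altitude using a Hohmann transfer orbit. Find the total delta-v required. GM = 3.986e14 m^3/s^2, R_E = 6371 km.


r1 = 6691.3240 km = 6.691324e+06 m
r2 = 38958.6610 km = 3.8958661e+07 m
dv1 = sqrt(mu/r1)*(sqrt(2*r2/(r1+r2)) - 1) = 2365.3143 m/s
dv2 = sqrt(mu/r2)*(1 - sqrt(2*r1/(r1+r2))) = 1466.7712 m/s
total dv = |dv1| + |dv2| = 2365.3143 + 1466.7712 = 3832.0854 m/s = 3.8321 km/s

3.8321 km/s


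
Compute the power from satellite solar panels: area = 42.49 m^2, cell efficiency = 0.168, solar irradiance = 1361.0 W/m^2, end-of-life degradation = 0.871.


P = area * eta * S * degradation
P = 42.49 * 0.168 * 1361.0 * 0.871
P = 8461.9858 W

8461.9858 W


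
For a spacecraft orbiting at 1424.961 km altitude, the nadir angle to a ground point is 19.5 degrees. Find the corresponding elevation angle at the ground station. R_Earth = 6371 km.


r = R_E + alt = 7795.9610 km
Law of sines in the satellite / Earth-center / ground-point triangle:
  sin(nadir)/R_E = sin(90 + el)/r  =>  cos(el) = (r/R_E)*sin(nadir)
cos(el) = (7795.9610 / 6371.0000) * sin(19.5 deg) = 0.4084673
el = arccos(0.4084673) = 65.8914 deg
(Earth-central angle = 90 - nadir - el = 4.6086 deg)

65.8914 degrees


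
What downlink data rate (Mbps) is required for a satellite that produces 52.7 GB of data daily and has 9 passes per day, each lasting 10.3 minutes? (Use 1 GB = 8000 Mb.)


total contact time = 9 * 10.3 * 60 = 5562.0000 s
data = 52.7 GB = 421600.0000 Mb
rate = 421600.0000 / 5562.0000 = 75.8001 Mbps

75.8001 Mbps


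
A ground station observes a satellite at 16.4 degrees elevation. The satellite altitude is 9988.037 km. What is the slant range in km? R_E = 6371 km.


h = 9988.037 km, el = 16.4 deg
d = -R_E*sin(el) + sqrt((R_E*sin(el))^2 + 2*R_E*h + h^2)
d = -6371.0000*sin(0.286234) + sqrt((6371.0000*0.2823415)^2 + 2*6371.0000*9988.037 + 9988.037^2)
d = 13375.6588 km

13375.6588 km


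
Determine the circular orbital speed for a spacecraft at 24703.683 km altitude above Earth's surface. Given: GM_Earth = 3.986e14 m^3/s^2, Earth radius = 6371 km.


r = R_E + alt = 6371.0 + 24703.683 = 31074.6830 km = 3.1074683e+07 m
v = sqrt(mu/r) = sqrt(3.986e14 / 3.1074683e+07) = 3581.5028 m/s = 3.5815 km/s

3.5815 km/s


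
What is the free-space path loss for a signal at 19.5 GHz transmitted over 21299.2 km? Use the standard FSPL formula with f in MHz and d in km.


f = 19.5 GHz = 19500.0000 MHz
d = 21299.2 km
FSPL = 32.44 + 20*log10(19500.0000) + 20*log10(21299.2)
FSPL = 32.44 + 85.8007 + 86.5673
FSPL = 204.8080 dB

204.8080 dB


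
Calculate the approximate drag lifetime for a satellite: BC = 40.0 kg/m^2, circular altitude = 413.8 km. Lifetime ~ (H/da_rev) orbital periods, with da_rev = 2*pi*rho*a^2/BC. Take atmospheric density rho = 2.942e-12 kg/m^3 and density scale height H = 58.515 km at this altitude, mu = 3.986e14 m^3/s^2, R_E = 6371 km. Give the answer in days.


a = R_E + alt = 6784.8000 km = 6.7848e+06 m
da_rev = 2*pi*rho*a^2/BC = 2*pi*2.942e-12*(6.7848e+06)^2/40.0 = 21.273387 m per revolution
N = H/da_rev = 58515.0000 m / 21.273387 m = 2750.6198 revolutions
P = 2*pi*sqrt(a^3/mu) = 5561.8183 s
lifetime = N*P = 2750.6198 * 5561.8183 = 1.5298447e+07 s = 177.0654 days

177.0654 days


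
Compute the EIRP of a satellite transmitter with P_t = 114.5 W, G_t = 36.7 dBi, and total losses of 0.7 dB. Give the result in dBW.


Pt = 114.5 W = 20.5881 dBW
EIRP = Pt_dBW + Gt - losses = 20.5881 + 36.7 - 0.7 = 56.5881 dBW

56.5881 dBW


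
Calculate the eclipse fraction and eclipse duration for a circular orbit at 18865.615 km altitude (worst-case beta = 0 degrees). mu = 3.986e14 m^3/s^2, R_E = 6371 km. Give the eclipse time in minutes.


r = 25236.6150 km
T = 664.9770 min
Eclipse fraction = arcsin(R_E/r)/pi = arcsin(6371.0000/25236.6150)/pi
= arcsin(0.2524507)/pi = 0.08123654
Eclipse duration = 0.08123654 * 664.9770 = 54.0204 min

54.0204 minutes


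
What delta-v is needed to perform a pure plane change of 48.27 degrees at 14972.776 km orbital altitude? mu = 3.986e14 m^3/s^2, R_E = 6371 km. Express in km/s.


r = 21343.7760 km = 2.1343776e+07 m
V = sqrt(mu/r) = 4321.4851 m/s
di = 48.27 deg = 0.8424704 rad
dV = 2*V*sin(di/2) = 2*4321.4851*sin(0.4212352)
dV = 3534.0068 m/s = 3.5340 km/s

3.5340 km/s


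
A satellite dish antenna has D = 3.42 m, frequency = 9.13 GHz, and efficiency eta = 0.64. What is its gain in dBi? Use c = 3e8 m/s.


lambda = c/f = 3e8 / 9.13e+09 = 0.03285871 m
G = eta*(pi*D/lambda)^2 = 0.64*(pi*3.42/0.03285871)^2
G = 68427.5479 (linear)
G = 10*log10(68427.5479) = 48.3523 dBi

48.3523 dBi


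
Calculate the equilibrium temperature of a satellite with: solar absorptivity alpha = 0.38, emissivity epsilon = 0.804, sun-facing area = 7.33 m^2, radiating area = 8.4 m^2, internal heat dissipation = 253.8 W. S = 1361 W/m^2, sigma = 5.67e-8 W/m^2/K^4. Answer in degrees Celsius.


Numerator = alpha*S*A_sun + Q_int = 0.38*1361*7.33 + 253.8 = 4044.7294 W
Denominator = eps*sigma*A_rad = 0.804*5.67e-8*8.4 = 3.8292912e-07 W/K^4
T^4 = 1.0562606e+10 K^4
T = 320.5847 K = 47.4347 C

47.4347 degrees Celsius


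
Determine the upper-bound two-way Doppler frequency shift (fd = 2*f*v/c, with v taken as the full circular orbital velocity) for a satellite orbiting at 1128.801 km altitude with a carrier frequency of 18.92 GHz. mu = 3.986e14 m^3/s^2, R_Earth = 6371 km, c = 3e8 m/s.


r = 7.499801e+06 m
v = sqrt(mu/r) = 7290.2728 m/s (worst-case radial velocity)
f = 18.92 GHz = 1.892e+10 Hz
fd = 2*f*v/c = 2*1.892e+10*7290.2728/3.0e+08
fd = 919546.4037 Hz

919546.4037 Hz


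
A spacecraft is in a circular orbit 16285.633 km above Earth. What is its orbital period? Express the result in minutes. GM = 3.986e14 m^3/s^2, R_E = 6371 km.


r = 22656.6330 km = 2.2656633e+07 m
T = 2*pi*sqrt(r^3/mu) = 2*pi*sqrt(1.1630171e+22 / 3.986e14)
T = 33939.4090 s = 565.6568 min

565.6568 minutes


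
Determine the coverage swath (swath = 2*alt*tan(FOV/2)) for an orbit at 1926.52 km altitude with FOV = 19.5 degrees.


FOV = 19.5 deg = 0.3403392 rad
swath = 2 * alt * tan(FOV/2) = 2 * 1926.52 * tan(0.1701696)
swath = 2 * 1926.52 * 0.1718314
swath = 662.0734 km

662.0734 km


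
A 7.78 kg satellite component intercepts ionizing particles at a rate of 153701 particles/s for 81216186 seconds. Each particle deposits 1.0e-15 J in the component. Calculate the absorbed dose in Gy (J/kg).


Total energy deposited = rate * time * E_per
  = 153701 * 81216186 * 1.0e-15 = 0.01248301 J
Dose = E_total / mass = 0.01248301 / 7.78
Dose = 0.0016045 Gy

0.0016 Gy


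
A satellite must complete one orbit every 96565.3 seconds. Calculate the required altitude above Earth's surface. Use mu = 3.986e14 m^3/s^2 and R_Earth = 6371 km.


T = 96565.3 s
r = (mu*T^2/(4*pi^2))^(1/3) = (3.986e14 * 96565.3^2 / (4*pi^2))^(1/3)
r = 4.5492512e+07 m = 45492.5117 km
alt = r - R_E = 45492.5117 - 6371 = 39121.5117 km

39121.5117 km


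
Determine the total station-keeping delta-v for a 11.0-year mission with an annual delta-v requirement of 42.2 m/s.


dV = rate * years = 42.2 * 11.0
dV = 464.2000 m/s

464.2000 m/s


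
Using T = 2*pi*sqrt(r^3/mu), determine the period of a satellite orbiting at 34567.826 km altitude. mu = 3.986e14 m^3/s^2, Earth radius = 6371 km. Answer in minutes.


r = 40938.8260 km = 4.0938826e+07 m
T = 2*pi*sqrt(r^3/mu) = 2*pi*sqrt(6.861296e+22 / 3.986e14)
T = 82435.5040 s = 1373.9251 min

1373.9251 minutes


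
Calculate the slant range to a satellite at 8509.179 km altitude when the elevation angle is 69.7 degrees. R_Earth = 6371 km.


h = 8509.179 km, el = 69.7 deg
d = -R_E*sin(el) + sqrt((R_E*sin(el))^2 + 2*R_E*h + h^2)
d = -6371.0000*sin(1.2165) + sqrt((6371.0000*0.9378889)^2 + 2*6371.0000*8509.179 + 8509.179^2)
d = 8739.8101 km

8739.8101 km


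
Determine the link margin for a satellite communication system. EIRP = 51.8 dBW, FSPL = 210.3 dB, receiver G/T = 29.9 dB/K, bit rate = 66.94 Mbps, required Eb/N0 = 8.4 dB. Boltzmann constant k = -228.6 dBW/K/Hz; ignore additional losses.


C/N0 = EIRP - FSPL + G/T - k = 51.8 - 210.3 + 29.9 - (-228.6)
C/N0 = 100.0000 dB-Hz
R_b = 66.94 Mbps = 6.694e+07 bps -> 10*log10(R_b) = 78.2569 dB-Hz
Eb/N0 = C/N0 - 10*log10(R_b) = 100.0000 - 78.2569 = 21.7431 dB
Margin = Eb/N0 - Eb/N0_req = 21.7431 - 8.4 = 13.3431 dB (link closes)

13.3431 dB


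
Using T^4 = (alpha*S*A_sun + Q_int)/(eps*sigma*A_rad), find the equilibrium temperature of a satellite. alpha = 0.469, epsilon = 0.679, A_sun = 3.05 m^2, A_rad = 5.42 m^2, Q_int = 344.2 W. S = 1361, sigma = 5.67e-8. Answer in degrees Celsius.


Numerator = alpha*S*A_sun + Q_int = 0.469*1361*3.05 + 344.2 = 2291.0424 W
Denominator = eps*sigma*A_rad = 0.679*5.67e-8*5.42 = 2.0866621e-07 W/K^4
T^4 = 1.0979461e+10 K^4
T = 323.7019 K = 50.5519 C

50.5519 degrees Celsius


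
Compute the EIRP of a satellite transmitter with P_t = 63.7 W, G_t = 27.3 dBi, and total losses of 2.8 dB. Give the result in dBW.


Pt = 63.7 W = 18.0414 dBW
EIRP = Pt_dBW + Gt - losses = 18.0414 + 27.3 - 2.8 = 42.5414 dBW

42.5414 dBW


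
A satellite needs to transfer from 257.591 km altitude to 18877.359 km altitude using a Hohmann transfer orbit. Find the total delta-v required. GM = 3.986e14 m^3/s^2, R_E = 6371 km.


r1 = 6628.5910 km = 6.628591e+06 m
r2 = 25248.3590 km = 2.5248359e+07 m
dv1 = sqrt(mu/r1)*(sqrt(2*r2/(r1+r2)) - 1) = 2005.4561 m/s
dv2 = sqrt(mu/r2)*(1 - sqrt(2*r1/(r1+r2))) = 1410.9515 m/s
total dv = |dv1| + |dv2| = 2005.4561 + 1410.9515 = 3416.4077 m/s = 3.4164 km/s

3.4164 km/s


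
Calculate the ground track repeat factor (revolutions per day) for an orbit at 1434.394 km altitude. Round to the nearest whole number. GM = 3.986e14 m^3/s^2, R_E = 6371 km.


r = 7.805394e+06 m
T = 2*pi*sqrt(r^3/mu) = 6862.8336 s = 114.3806 min
revs/day = 1440 / 114.3806 = 12.5896
Rounded: 13 revolutions per day

13 revolutions per day


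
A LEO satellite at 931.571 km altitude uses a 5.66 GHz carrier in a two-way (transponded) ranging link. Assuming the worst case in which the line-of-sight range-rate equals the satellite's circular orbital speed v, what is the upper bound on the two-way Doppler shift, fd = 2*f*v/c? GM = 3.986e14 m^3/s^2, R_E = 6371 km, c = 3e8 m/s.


r = 7.302571e+06 m
v = sqrt(mu/r) = 7388.0658 m/s (worst-case radial velocity)
f = 5.66 GHz = 5.66e+09 Hz
fd = 2*f*v/c = 2*5.66e+09*7388.0658/3.0e+08
fd = 278776.3485 Hz

278776.3485 Hz


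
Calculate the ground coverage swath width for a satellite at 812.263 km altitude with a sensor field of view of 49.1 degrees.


FOV = 49.1 deg = 0.8569567 rad
swath = 2 * alt * tan(FOV/2) = 2 * 812.263 * tan(0.4284783)
swath = 2 * 812.263 * 0.4567806
swath = 742.0519 km

742.0519 km


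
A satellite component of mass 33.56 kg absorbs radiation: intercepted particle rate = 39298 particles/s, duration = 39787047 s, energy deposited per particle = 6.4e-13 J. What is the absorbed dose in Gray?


Total energy deposited = rate * time * E_per
  = 39298 * 39787047 * 6.4e-13 = 1.0007 J
Dose = E_total / mass = 1.0007 / 33.56
Dose = 0.02981743 Gy

0.0298 Gy


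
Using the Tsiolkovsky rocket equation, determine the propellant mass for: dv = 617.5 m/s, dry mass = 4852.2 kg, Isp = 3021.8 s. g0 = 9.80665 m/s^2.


ve = Isp * g0 = 3021.8 * 9.80665 = 29633.734970 m/s
mass ratio = exp(dv/ve) = exp(617.5/29633.734970) = 1.02105636
m_prop = m_dry * (mr - 1) = 4852.2 * (1.02105636 - 1)
m_prop = 102.1697 kg

102.1697 kg


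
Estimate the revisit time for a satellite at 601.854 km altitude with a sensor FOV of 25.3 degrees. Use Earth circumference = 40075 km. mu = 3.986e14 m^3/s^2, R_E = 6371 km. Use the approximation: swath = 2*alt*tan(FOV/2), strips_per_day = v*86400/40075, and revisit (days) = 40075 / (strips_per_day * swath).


swath = 2*601.854*tan(0.2207842) = 270.1637 km
v = sqrt(mu/r) = 7560.7236 m/s = 7.5607 km/s
strips/day = v*86400/40075 = 7.5607*86400/40075 = 16.3006
coverage/day = strips * swath = 16.3006 * 270.1637 = 4403.8310 km
revisit = 40075 / 4403.8310 = 9.1000 days

9.1000 days


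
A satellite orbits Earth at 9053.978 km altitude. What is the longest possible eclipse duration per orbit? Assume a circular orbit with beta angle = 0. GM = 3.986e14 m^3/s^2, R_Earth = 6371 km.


r = 15424.9780 km
T = 317.7582 min
Eclipse fraction = arcsin(R_E/r)/pi = arcsin(6371.0000/15424.9780)/pi
= arcsin(0.4130314)/pi = 0.13553
Eclipse duration = 0.13553 * 317.7582 = 43.0658 min

43.0658 minutes


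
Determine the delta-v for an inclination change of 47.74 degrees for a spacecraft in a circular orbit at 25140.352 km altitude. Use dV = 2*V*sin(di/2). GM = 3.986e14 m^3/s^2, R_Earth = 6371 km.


r = 31511.3520 km = 3.1511352e+07 m
V = sqrt(mu/r) = 3556.6009 m/s
di = 47.74 deg = 0.8332202 rad
dV = 2*V*sin(di/2) = 2*3556.6009*sin(0.4166101)
dV = 2878.4483 m/s = 2.8784 km/s

2.8784 km/s
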